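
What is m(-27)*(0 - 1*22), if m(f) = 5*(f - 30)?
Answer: 6270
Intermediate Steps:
m(f) = -150 + 5*f (m(f) = 5*(-30 + f) = -150 + 5*f)
m(-27)*(0 - 1*22) = (-150 + 5*(-27))*(0 - 1*22) = (-150 - 135)*(0 - 22) = -285*(-22) = 6270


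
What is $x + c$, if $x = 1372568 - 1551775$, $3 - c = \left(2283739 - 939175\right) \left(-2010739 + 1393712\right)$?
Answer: $829632112024$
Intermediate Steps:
$c = 829632291231$ ($c = 3 - \left(2283739 - 939175\right) \left(-2010739 + 1393712\right) = 3 - 1344564 \left(-617027\right) = 3 - -829632291228 = 3 + 829632291228 = 829632291231$)
$x = -179207$
$x + c = -179207 + 829632291231 = 829632112024$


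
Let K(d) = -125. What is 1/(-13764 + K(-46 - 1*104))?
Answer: -1/13889 ≈ -7.1999e-5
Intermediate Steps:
1/(-13764 + K(-46 - 1*104)) = 1/(-13764 - 125) = 1/(-13889) = -1/13889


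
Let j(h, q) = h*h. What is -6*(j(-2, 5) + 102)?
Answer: -636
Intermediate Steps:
j(h, q) = h²
-6*(j(-2, 5) + 102) = -6*((-2)² + 102) = -6*(4 + 102) = -6*106 = -636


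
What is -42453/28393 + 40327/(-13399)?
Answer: -1713832258/380437807 ≈ -4.5049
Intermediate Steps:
-42453/28393 + 40327/(-13399) = -42453*1/28393 + 40327*(-1/13399) = -42453/28393 - 40327/13399 = -1713832258/380437807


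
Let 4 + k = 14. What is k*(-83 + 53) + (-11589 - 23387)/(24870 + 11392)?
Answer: -5456788/18131 ≈ -300.96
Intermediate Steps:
k = 10 (k = -4 + 14 = 10)
k*(-83 + 53) + (-11589 - 23387)/(24870 + 11392) = 10*(-83 + 53) + (-11589 - 23387)/(24870 + 11392) = 10*(-30) - 34976/36262 = -300 - 34976*1/36262 = -300 - 17488/18131 = -5456788/18131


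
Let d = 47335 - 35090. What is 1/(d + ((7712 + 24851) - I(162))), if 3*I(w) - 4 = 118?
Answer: 3/134302 ≈ 2.2338e-5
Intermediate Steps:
I(w) = 122/3 (I(w) = 4/3 + (⅓)*118 = 4/3 + 118/3 = 122/3)
d = 12245
1/(d + ((7712 + 24851) - I(162))) = 1/(12245 + ((7712 + 24851) - 1*122/3)) = 1/(12245 + (32563 - 122/3)) = 1/(12245 + 97567/3) = 1/(134302/3) = 3/134302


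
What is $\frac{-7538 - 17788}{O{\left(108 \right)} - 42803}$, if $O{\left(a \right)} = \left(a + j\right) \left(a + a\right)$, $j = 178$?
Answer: $- \frac{25326}{18973} \approx -1.3348$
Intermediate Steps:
$O{\left(a \right)} = 2 a \left(178 + a\right)$ ($O{\left(a \right)} = \left(a + 178\right) \left(a + a\right) = \left(178 + a\right) 2 a = 2 a \left(178 + a\right)$)
$\frac{-7538 - 17788}{O{\left(108 \right)} - 42803} = \frac{-7538 - 17788}{2 \cdot 108 \left(178 + 108\right) - 42803} = - \frac{25326}{2 \cdot 108 \cdot 286 - 42803} = - \frac{25326}{61776 - 42803} = - \frac{25326}{18973}$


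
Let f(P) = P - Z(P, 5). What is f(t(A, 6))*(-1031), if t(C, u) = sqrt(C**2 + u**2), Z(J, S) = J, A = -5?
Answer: 0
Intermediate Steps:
f(P) = 0 (f(P) = P - P = 0)
f(t(A, 6))*(-1031) = 0*(-1031) = 0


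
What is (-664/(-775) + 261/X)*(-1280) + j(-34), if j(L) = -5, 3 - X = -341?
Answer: -13815437/6665 ≈ -2072.8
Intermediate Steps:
X = 344 (X = 3 - 1*(-341) = 3 + 341 = 344)
(-664/(-775) + 261/X)*(-1280) + j(-34) = (-664/(-775) + 261/344)*(-1280) - 5 = (-664*(-1/775) + 261*(1/344))*(-1280) - 5 = (664/775 + 261/344)*(-1280) - 5 = (430691/266600)*(-1280) - 5 = -13782112/6665 - 5 = -13815437/6665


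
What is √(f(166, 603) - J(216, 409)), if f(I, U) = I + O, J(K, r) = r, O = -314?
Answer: I*√557 ≈ 23.601*I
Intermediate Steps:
f(I, U) = -314 + I (f(I, U) = I - 314 = -314 + I)
√(f(166, 603) - J(216, 409)) = √((-314 + 166) - 1*409) = √(-148 - 409) = √(-557) = I*√557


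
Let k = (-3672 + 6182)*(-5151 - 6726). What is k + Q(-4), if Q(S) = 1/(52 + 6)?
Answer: -1729053659/58 ≈ -2.9811e+7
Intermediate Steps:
k = -29811270 (k = 2510*(-11877) = -29811270)
Q(S) = 1/58
k + Q(-4) = -29811270 + 1/58 = -1729053659/58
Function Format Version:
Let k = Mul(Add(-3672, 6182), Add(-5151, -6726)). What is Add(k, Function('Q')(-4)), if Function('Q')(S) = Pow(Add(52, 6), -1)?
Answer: Rational(-1729053659, 58) ≈ -2.9811e+7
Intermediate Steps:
k = -29811270 (k = Mul(2510, -11877) = -29811270)
Function('Q')(S) = Rational(1, 58) (Function('Q')(S) = Pow(58, -1) = Rational(1, 58))
Add(k, Function('Q')(-4)) = Add(-29811270, Rational(1, 58)) = Rational(-1729053659, 58)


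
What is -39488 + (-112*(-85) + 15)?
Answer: -29953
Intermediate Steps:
-39488 + (-112*(-85) + 15) = -39488 + (9520 + 15) = -39488 + 9535 = -29953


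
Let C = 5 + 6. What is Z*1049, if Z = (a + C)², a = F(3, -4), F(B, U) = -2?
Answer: 84969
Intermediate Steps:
a = -2
C = 11
Z = 81 (Z = (-2 + 11)² = 9² = 81)
Z*1049 = 81*1049 = 84969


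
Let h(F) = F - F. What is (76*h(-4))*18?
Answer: 0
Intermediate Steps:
h(F) = 0
(76*h(-4))*18 = (76*0)*18 = 0*18 = 0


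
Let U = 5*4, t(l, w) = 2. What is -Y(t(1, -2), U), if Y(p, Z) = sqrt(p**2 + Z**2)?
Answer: -2*sqrt(101) ≈ -20.100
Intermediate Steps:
U = 20
Y(p, Z) = sqrt(Z**2 + p**2)
-Y(t(1, -2), U) = -sqrt(20**2 + 2**2) = -sqrt(400 + 4) = -sqrt(404) = -2*sqrt(101)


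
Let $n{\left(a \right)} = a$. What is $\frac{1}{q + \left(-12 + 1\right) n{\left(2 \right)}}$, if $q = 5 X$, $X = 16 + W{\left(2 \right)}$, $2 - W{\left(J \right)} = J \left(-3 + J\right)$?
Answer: $\frac{1}{78} \approx 0.012821$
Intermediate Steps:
$W{\left(J \right)} = 2 - J \left(-3 + J\right)$
$X = 20$ ($X = 16 + \left(2 - 2^{2} + 3 \cdot 2\right) = 16 + \left(2 - 4 + 6\right) = 16 + 4 = 20$)
$q = 100$ ($q = 5 \cdot 20 = 100$)
$\frac{1}{q + \left(-12 + 1\right) n{\left(2 \right)}} = \frac{1}{100 + \left(-12 + 1\right) 2} = \frac{1}{100 - 22} = \frac{1}{78}$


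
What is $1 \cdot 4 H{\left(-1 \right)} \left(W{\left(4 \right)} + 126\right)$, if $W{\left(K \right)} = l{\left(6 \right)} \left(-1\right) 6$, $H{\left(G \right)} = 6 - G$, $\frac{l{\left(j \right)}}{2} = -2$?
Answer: $4200$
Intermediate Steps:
$l{\left(j \right)} = -4$ ($l{\left(j \right)} = 2 \left(-2\right) = -4$)
$W{\left(K \right)} = 24$ ($W{\left(K \right)} = \left(-4\right) \left(-1\right) 6 = 4 \cdot 6 = 24$)
$1 \cdot 4 H{\left(-1 \right)} \left(W{\left(4 \right)} + 126\right) = 1 \cdot 4 \left(6 - -1\right) \left(24 + 126\right) = 4 \left(6 + 1\right) 150 = 4 \cdot 7 \cdot 150 = 28 \cdot 150 = 4200$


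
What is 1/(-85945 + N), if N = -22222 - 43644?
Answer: -1/151811 ≈ -6.5871e-6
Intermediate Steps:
N = -65866
1/(-85945 + N) = 1/(-85945 - 65866) = 1/(-151811) = -1/151811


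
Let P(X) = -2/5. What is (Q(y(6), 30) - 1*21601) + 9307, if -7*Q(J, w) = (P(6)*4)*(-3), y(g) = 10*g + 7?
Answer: -430314/35 ≈ -12295.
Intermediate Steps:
P(X) = -2/5 (P(X) = -2*1/5 = -2/5)
y(g) = 7 + 10*g
Q(J, w) = -24/35 (Q(J, w) = -(-2/5*4)*(-3)/7 = -(-8)*(-3)/35 = -1/7*24/5 = -24/35)
(Q(y(6), 30) - 1*21601) + 9307 = (-24/35 - 1*21601) + 9307 = (-24/35 - 21601) + 9307 = -756059/35 + 9307 = -430314/35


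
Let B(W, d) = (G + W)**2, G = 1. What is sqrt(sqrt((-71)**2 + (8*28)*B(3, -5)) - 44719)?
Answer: sqrt(-44719 + 5*sqrt(345)) ≈ 211.25*I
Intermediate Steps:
B(W, d) = (1 + W)**2
sqrt(sqrt((-71)**2 + (8*28)*B(3, -5)) - 44719) = sqrt(sqrt((-71)**2 + (8*28)*(1 + 3)**2) - 44719) = sqrt(sqrt(5041 + 224*4**2) - 44719) = sqrt(sqrt(5041 + 224*16) - 44719) = sqrt(sqrt(5041 + 3584) - 44719) = sqrt(sqrt(8625) - 44719) = sqrt(5*sqrt(345) - 44719) = sqrt(-44719 + 5*sqrt(345))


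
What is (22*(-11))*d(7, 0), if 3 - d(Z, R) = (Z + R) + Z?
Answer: 2662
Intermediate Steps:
d(Z, R) = 3 - R - 2*Z (d(Z, R) = 3 - ((Z + R) + Z) = 3 - ((R + Z) + Z) = 3 - (R + 2*Z) = 3 + (-R - 2*Z) = 3 - R - 2*Z)
(22*(-11))*d(7, 0) = (22*(-11))*(3 - 1*0 - 2*7) = -242*(3 + 0 - 14) = -242*(-11) = 2662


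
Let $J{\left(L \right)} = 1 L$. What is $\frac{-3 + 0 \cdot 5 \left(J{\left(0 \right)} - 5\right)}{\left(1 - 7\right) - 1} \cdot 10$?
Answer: $\frac{30}{7} \approx 4.2857$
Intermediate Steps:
$J{\left(L \right)} = L$
$\frac{-3 + 0 \cdot 5 \left(J{\left(0 \right)} - 5\right)}{\left(1 - 7\right) - 1} \cdot 10 = \frac{-3 + 0 \cdot 5 \left(0 - 5\right)}{\left(1 - 7\right) - 1} \cdot 10 = \frac{-3 + 0 \cdot 5 \left(-5\right)}{-6 - 1} \cdot 10 = \frac{-3 + 0 \left(-25\right)}{-7} \cdot 10 = \left(-3 + 0\right) \left(- \frac{1}{7}\right) 10 = \left(-3\right) \left(- \frac{1}{7}\right) 10 = \frac{3}{7} \cdot 10 = \frac{30}{7}$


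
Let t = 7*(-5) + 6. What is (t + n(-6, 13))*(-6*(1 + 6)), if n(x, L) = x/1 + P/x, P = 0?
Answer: 1470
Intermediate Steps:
t = -29 (t = -35 + 6 = -29)
n(x, L) = x (n(x, L) = x/1 + 0/x = x*1 + 0 = x + 0 = x)
(t + n(-6, 13))*(-6*(1 + 6)) = (-29 - 6)*(-6*(1 + 6)) = -(-210)*7 = -35*(-42) = 1470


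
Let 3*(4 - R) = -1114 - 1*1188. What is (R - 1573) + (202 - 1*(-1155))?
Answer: 1666/3 ≈ 555.33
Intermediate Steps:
R = 2314/3 (R = 4 - (-1114 - 1*1188)/3 = 4 - (-1114 - 1188)/3 = 4 - ⅓*(-2302) = 4 + 2302/3 = 2314/3 ≈ 771.33)
(R - 1573) + (202 - 1*(-1155)) = (2314/3 - 1573) + (202 - 1*(-1155)) = -2405/3 + (202 + 1155) = -2405/3 + 1357 = 1666/3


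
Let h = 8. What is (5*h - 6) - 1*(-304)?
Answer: 338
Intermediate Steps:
(5*h - 6) - 1*(-304) = (5*8 - 6) - 1*(-304) = (40 - 6) + 304 = 34 + 304 = 338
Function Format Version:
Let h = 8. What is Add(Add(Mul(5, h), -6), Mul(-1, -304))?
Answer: 338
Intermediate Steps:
Add(Add(Mul(5, h), -6), Mul(-1, -304)) = Add(Add(Mul(5, 8), -6), Mul(-1, -304)) = Add(Add(40, -6), 304) = Add(34, 304) = 338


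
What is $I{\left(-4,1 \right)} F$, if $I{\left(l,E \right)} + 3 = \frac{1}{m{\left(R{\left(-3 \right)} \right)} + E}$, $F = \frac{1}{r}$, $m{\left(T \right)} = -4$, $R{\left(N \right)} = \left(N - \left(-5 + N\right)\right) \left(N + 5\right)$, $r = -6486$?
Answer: $\frac{5}{9729} \approx 0.00051393$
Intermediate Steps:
$R{\left(N \right)} = 25 + 5 N$ ($R{\left(N \right)} = 5 \left(5 + N\right) = 25 + 5 N$)
$F = - \frac{1}{6486}$ ($F = \frac{1}{-6486} = - \frac{1}{6486} \approx -0.00015418$)
$I{\left(l,E \right)} = -3 + \frac{1}{-4 + E}$
$I{\left(-4,1 \right)} F = \frac{13 - 3}{-4 + 1} \left(- \frac{1}{6486}\right) = \frac{13 - 3}{-3} \left(- \frac{1}{6486}\right) = \left(- \frac{1}{3}\right) 10 \left(- \frac{1}{6486}\right) = \left(- \frac{10}{3}\right) \left(- \frac{1}{6486}\right) = \frac{5}{9729}$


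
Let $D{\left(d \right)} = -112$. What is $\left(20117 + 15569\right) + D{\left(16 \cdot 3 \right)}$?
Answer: $35574$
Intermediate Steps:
$\left(20117 + 15569\right) + D{\left(16 \cdot 3 \right)} = \left(20117 + 15569\right) - 112 = 35686 - 112 = 35574$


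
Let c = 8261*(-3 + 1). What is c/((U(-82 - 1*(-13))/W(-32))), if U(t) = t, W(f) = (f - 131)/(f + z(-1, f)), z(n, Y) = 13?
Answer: 2693086/1311 ≈ 2054.2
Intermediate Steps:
W(f) = (-131 + f)/(13 + f) (W(f) = (f - 131)/(f + 13) = (-131 + f)/(13 + f))
c = -16522 (c = 8261*(-2) = -16522)
c/((U(-82 - 1*(-13))/W(-32))) = -16522*(-131 - 32)/((-82 - 1*(-13))*(13 - 32)) = -16522*163/(19*(-82 + 13)) = -16522/((-69/((-1/19*(-163))))) = -16522/((-69/163/19)) = -16522/((-69*19/163)) = -16522/(-1311/163) = -16522*(-163/1311) = 2693086/1311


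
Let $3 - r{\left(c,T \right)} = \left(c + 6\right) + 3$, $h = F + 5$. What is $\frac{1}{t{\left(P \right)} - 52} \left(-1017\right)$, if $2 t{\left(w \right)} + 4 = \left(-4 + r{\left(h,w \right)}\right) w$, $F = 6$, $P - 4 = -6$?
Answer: $\frac{339}{11} \approx 30.818$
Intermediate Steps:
$P = -2$ ($P = 4 - 6 = -2$)
$h = 11$ ($h = 6 + 5 = 11$)
$r{\left(c,T \right)} = -6 - c$ ($r{\left(c,T \right)} = 3 - \left(\left(c + 6\right) + 3\right) = 3 - \left(\left(6 + c\right) + 3\right) = 3 - \left(9 + c\right) = -6 - c$)
$t{\left(w \right)} = -2 - \frac{21 w}{2}$ ($t{\left(w \right)} = -2 + \frac{\left(-4 - 17\right) w}{2} = -2 + \frac{\left(-21\right) w}{2} = -2 - \frac{21 w}{2}$)
$\frac{1}{t{\left(P \right)} - 52} \left(-1017\right) = \frac{1}{\left(-2 - -21\right) - 52} \left(-1017\right) = \frac{1}{\left(-2 + 21\right) - 52} \left(-1017\right) = \frac{1}{19 - 52} \left(-1017\right) = \frac{1}{-33} \left(-1017\right) = \left(- \frac{1}{33}\right) \left(-1017\right) = \frac{339}{11}$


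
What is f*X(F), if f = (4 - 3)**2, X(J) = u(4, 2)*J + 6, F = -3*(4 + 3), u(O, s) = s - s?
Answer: 6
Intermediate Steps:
u(O, s) = 0
F = -21 (F = -3*7 = -21)
X(J) = 6 (X(J) = 0*J + 6 = 0 + 6 = 6)
f = 1 (f = 1**2 = 1)
f*X(F) = 1*6 = 6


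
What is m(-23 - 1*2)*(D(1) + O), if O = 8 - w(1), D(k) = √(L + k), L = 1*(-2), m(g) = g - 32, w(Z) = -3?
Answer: -627 - 57*I ≈ -627.0 - 57.0*I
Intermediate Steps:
m(g) = -32 + g
L = -2
D(k) = √(-2 + k)
O = 11 (O = 8 - 1*(-3) = 8 + 3 = 11)
m(-23 - 1*2)*(D(1) + O) = (-32 + (-23 - 1*2))*(√(-2 + 1) + 11) = (-32 + (-23 - 2))*(√(-1) + 11) = (-32 - 25)*(I + 11) = -57*(11 + I) = -627 - 57*I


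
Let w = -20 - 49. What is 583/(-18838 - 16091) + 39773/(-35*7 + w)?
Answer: -1389414179/10967706 ≈ -126.68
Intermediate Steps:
w = -69
583/(-18838 - 16091) + 39773/(-35*7 + w) = 583/(-18838 - 16091) + 39773/(-35*7 - 69) = 583/(-34929) + 39773/(-245 - 69) = 583*(-1/34929) + 39773/(-314) = -583/34929 + 39773*(-1/314) = -583/34929 - 39773/314 = -1389414179/10967706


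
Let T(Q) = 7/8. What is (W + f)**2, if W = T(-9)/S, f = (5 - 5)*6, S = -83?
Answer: 49/440896 ≈ 0.00011114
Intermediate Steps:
T(Q) = 7/8 (T(Q) = 7*(1/8) = 7/8)
f = 0 (f = 0*6 = 0)
W = -7/664 (W = (7/8)/(-83) = (7/8)*(-1/83) = -7/664 ≈ -0.010542)
(W + f)**2 = (-7/664 + 0)**2 = (-7/664)**2 = 49/440896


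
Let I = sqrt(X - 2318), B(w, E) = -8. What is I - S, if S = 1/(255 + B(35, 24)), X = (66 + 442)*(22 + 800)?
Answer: -1/247 + sqrt(415258) ≈ 644.40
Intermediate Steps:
X = 417576 (X = 508*822 = 417576)
I = sqrt(415258) (I = sqrt(417576 - 2318) = sqrt(415258) ≈ 644.41)
S = 1/247 (S = 1/(255 - 8) = 1/247 ≈ 0.0040486)
I - S = sqrt(415258) - 1*1/247 = sqrt(415258) - 1/247 = -1/247 + sqrt(415258)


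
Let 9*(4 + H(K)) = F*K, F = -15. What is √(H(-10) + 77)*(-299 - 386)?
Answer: -685*√807/3 ≈ -6486.4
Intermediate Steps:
H(K) = -4 - 5*K/3 (H(K) = -4 + (-15*K)/9 = -4 - 5*K/3)
√(H(-10) + 77)*(-299 - 386) = √((-4 - 5/3*(-10)) + 77)*(-299 - 386) = √((-4 + 50/3) + 77)*(-685) = √(38/3 + 77)*(-685) = √(269/3)*(-685) = (√807/3)*(-685) = -685*√807/3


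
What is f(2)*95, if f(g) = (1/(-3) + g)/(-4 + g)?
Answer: -475/6 ≈ -79.167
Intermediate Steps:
f(g) = (-1/3 + g)/(-4 + g)
f(2)*95 = ((-1/3 + 2)/(-4 + 2))*95 = ((5/3)/(-2))*95 = -1/2*5/3*95 = -5/6*95 = -475/6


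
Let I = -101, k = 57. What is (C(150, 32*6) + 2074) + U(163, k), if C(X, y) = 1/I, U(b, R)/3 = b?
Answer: 258862/101 ≈ 2563.0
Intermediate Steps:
U(b, R) = 3*b
C(X, y) = -1/101 (C(X, y) = 1/(-101) = -1/101)
(C(150, 32*6) + 2074) + U(163, k) = (-1/101 + 2074) + 3*163 = 209473/101 + 489 = 258862/101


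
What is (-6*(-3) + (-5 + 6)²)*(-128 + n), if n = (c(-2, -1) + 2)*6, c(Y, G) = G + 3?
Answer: -1976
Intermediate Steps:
c(Y, G) = 3 + G
n = 24 (n = ((3 - 1) + 2)*6 = (2 + 2)*6 = 4*6 = 24)
(-6*(-3) + (-5 + 6)²)*(-128 + n) = (-6*(-3) + (-5 + 6)²)*(-128 + 24) = (18 + 1²)*(-104) = (18 + 1)*(-104) = 19*(-104) = -1976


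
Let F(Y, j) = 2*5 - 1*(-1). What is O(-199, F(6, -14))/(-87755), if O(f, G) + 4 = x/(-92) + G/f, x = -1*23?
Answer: 3029/69852980 ≈ 4.3362e-5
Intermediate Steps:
x = -23
F(Y, j) = 11 (F(Y, j) = 10 + 1 = 11)
O(f, G) = -15/4 + G/f (O(f, G) = -4 + (-23/(-92) + G/f) = -4 + (-23*(-1/92) + G/f) = -4 + (1/4 + G/f) = -15/4 + G/f)
O(-199, F(6, -14))/(-87755) = (-15/4 + 11/(-199))/(-87755) = (-15/4 + 11*(-1/199))*(-1/87755) = (-15/4 - 11/199)*(-1/87755) = -3029/796*(-1/87755) = 3029/69852980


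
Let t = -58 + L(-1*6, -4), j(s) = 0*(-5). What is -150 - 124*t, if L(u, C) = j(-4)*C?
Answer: 7042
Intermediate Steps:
j(s) = 0
L(u, C) = 0 (L(u, C) = 0*C = 0)
t = -58 (t = -58 + 0 = -58)
-150 - 124*t = -150 - 124*(-58) = -150 + 7192 = 7042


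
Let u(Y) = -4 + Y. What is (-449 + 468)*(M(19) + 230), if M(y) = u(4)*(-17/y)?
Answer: 4370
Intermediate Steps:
M(y) = 0 (M(y) = (-4 + 4)*(-17/y) = 0*(-17/y) = 0)
(-449 + 468)*(M(19) + 230) = (-449 + 468)*(0 + 230) = 19*230 = 4370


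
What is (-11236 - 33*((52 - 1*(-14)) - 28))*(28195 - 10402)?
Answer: -222234570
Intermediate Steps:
(-11236 - 33*((52 - 1*(-14)) - 28))*(28195 - 10402) = (-11236 - 33*((52 + 14) - 28))*17793 = (-11236 - 33*(66 - 28))*17793 = (-11236 - 33*38)*17793 = (-11236 - 1254)*17793 = -12490*17793 = -222234570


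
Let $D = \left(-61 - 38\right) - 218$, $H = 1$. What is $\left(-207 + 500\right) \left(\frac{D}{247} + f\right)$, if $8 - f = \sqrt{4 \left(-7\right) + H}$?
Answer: $\frac{486087}{247} - 879 i \sqrt{3} \approx 1968.0 - 1522.5 i$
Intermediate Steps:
$f = 8 - 3 i \sqrt{3}$ ($f = 8 - \sqrt{4 \left(-7\right) + 1} = 8 - \sqrt{-28 + 1} = 8 - \sqrt{-27} = 8 - 3 i \sqrt{3} \approx 8.0 - 5.1962 i$)
$D = -317$ ($D = \left(-61 - 38\right) - 218 = -99 - 218 = -317$)
$\left(-207 + 500\right) \left(\frac{D}{247} + f\right) = \left(-207 + 500\right) \left(- \frac{317}{247} + \left(8 - 3 i \sqrt{3}\right)\right) = 293 \left(\left(-317\right) \frac{1}{247} + \left(8 - 3 i \sqrt{3}\right)\right) = 293 \left(- \frac{317}{247} + \left(8 - 3 i \sqrt{3}\right)\right) = 293 \left(\frac{1659}{247} - 3 i \sqrt{3}\right) = \frac{486087}{247} - 879 i \sqrt{3}$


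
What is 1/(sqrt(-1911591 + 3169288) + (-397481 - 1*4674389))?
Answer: -5071870/25723864039203 - sqrt(1257697)/25723864039203 ≈ -1.9721e-7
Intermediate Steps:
1/(sqrt(-1911591 + 3169288) + (-397481 - 1*4674389)) = 1/(sqrt(1257697) + (-397481 - 4674389)) = 1/(sqrt(1257697) - 5071870) = 1/(-5071870 + sqrt(1257697))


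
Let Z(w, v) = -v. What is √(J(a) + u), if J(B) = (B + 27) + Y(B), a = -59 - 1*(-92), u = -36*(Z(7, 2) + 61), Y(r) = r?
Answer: I*√2031 ≈ 45.067*I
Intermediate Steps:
u = -2124 (u = -36*(-1*2 + 61) = -36*(-2 + 61) = -36*59 = -2124)
a = 33 (a = -59 + 92 = 33)
J(B) = 27 + 2*B (J(B) = (B + 27) + B = (27 + B) + B = 27 + 2*B)
√(J(a) + u) = √((27 + 2*33) - 2124) = √((27 + 66) - 2124) = √(93 - 2124) = √(-2031) = I*√2031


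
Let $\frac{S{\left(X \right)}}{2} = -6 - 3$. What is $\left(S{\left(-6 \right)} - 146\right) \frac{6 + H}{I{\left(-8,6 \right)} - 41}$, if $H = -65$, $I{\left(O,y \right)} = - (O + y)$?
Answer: $- \frac{9676}{39} \approx -248.1$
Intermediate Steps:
$I{\left(O,y \right)} = - O - y$
$S{\left(X \right)} = -18$ ($S{\left(X \right)} = 2 \left(-6 - 3\right) = 2 \left(-9\right) = -18$)
$\left(S{\left(-6 \right)} - 146\right) \frac{6 + H}{I{\left(-8,6 \right)} - 41} = \left(-18 - 146\right) \frac{6 - 65}{\left(\left(-1\right) \left(-8\right) - 6\right) - 41} = - 164 \left(- \frac{59}{\left(8 - 6\right) - 41}\right) = - 164 \left(- \frac{59}{2 - 41}\right) = - 164 \left(- \frac{59}{-39}\right) = - 164 \left(\left(-59\right) \left(- \frac{1}{39}\right)\right) = \left(-164\right) \frac{59}{39} = - \frac{9676}{39}$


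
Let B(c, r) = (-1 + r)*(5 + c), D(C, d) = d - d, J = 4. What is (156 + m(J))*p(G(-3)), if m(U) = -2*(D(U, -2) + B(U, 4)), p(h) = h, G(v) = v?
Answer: -306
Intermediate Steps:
D(C, d) = 0
m(U) = -30 - 6*U (m(U) = -2*(0 + (-5 - U + 5*4 + U*4)) = -2*(0 + (-5 - U + 20 + 4*U)) = -2*(0 + (15 + 3*U)) = -2*(15 + 3*U) = -30 - 6*U)
(156 + m(J))*p(G(-3)) = (156 + (-30 - 6*4))*(-3) = (156 + (-30 - 24))*(-3) = (156 - 54)*(-3) = 102*(-3) = -306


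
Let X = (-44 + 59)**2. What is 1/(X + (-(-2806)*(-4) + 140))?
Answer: -1/10859 ≈ -9.2090e-5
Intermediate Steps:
X = 225 (X = 15**2 = 225)
1/(X + (-(-2806)*(-4) + 140)) = 1/(225 + (-(-2806)*(-4) + 140)) = 1/(225 + (-122*92 + 140)) = 1/(225 + (-11224 + 140)) = 1/(225 - 11084) = 1/(-10859) = -1/10859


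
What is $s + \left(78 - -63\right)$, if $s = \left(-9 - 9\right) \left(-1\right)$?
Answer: $159$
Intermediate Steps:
$s = 18$ ($s = \left(-18\right) \left(-1\right) = 18$)
$s + \left(78 - -63\right) = 18 + \left(78 - -63\right) = 18 + \left(78 + 63\right) = 18 + 141 = 159$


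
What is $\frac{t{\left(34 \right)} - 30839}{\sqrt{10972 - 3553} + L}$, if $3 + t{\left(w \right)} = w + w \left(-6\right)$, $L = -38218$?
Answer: $\frac{1185216616}{1460608105} + \frac{31012 \sqrt{7419}}{1460608105} \approx 0.81328$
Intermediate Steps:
$t{\left(w \right)} = -3 - 5 w$ ($t{\left(w \right)} = -3 + \left(w + w \left(-6\right)\right) = -3 + \left(w - 6 w\right) = -3 - 5 w$)
$\frac{t{\left(34 \right)} - 30839}{\sqrt{10972 - 3553} + L} = \frac{\left(-3 - 170\right) - 30839}{\sqrt{10972 - 3553} - 38218} = \frac{\left(-3 - 170\right) - 30839}{\sqrt{7419} - 38218} = \frac{-173 - 30839}{-38218 + \sqrt{7419}} = - \frac{31012}{-38218 + \sqrt{7419}}$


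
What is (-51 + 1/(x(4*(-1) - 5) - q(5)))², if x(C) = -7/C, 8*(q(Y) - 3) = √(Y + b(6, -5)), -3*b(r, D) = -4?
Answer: 1666572635241/629357569 - 557693424*√57/629357569 ≈ 2641.4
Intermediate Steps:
b(r, D) = 4/3 (b(r, D) = -⅓*(-4) = 4/3)
q(Y) = 3 + √(4/3 + Y)/8 (q(Y) = 3 + √(Y + 4/3)/8 = 3 + √(4/3 + Y)/8)
(-51 + 1/(x(4*(-1) - 5) - q(5)))² = (-51 + 1/(-7/(4*(-1) - 5) - (3 + √(12 + 9*5)/24)))² = (-51 + 1/(-7/(-4 - 5) - (3 + √(12 + 45)/24)))² = (-51 + 1/(-7/(-9) - (3 + √57/24)))² = (-51 + 1/(-7*(-⅑) + (-3 - √57/24)))² = (-51 + 1/(7/9 + (-3 - √57/24)))² = (-51 + 1/(-20/9 - √57/24))²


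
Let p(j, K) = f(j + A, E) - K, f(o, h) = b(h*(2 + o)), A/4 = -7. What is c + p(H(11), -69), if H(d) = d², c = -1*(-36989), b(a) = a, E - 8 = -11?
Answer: 36773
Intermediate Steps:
E = -3 (E = 8 - 11 = -3)
A = -28 (A = 4*(-7) = -28)
f(o, h) = h*(2 + o)
c = 36989
p(j, K) = 78 - K - 3*j (p(j, K) = -3*(2 + (j - 28)) - K = -3*(2 + (-28 + j)) - K = -3*(-26 + j) - K = (78 - 3*j) - K = 78 - K - 3*j)
c + p(H(11), -69) = 36989 + (78 - 1*(-69) - 3*11²) = 36989 + (78 + 69 - 3*121) = 36989 + (78 + 69 - 363) = 36989 - 216 = 36773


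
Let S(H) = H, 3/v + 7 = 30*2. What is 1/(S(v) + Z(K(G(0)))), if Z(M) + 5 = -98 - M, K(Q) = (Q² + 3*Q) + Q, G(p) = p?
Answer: -53/5456 ≈ -0.0097141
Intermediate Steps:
v = 3/53 (v = 3/(-7 + 30*2) = 3/(-7 + 60) = 3/53 ≈ 0.056604)
K(Q) = Q² + 4*Q
Z(M) = -103 - M (Z(M) = -5 + (-98 - M) = -103 - M)
1/(S(v) + Z(K(G(0)))) = 1/(3/53 + (-103 - 0*(4 + 0))) = 1/(3/53 + (-103 - 0*4)) = 1/(3/53 + (-103 - 1*0)) = 1/(3/53 + (-103 + 0)) = 1/(3/53 - 103) = 1/(-5456/53) = -53/5456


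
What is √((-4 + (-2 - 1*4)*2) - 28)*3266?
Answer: 6532*I*√11 ≈ 21664.0*I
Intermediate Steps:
√((-4 + (-2 - 1*4)*2) - 28)*3266 = √((-4 + (-2 - 4)*2) - 28)*3266 = √((-4 - 6*2) - 28)*3266 = √((-4 - 12) - 28)*3266 = √(-16 - 28)*3266 = √(-44)*3266 = (2*I*√11)*3266 = 6532*I*√11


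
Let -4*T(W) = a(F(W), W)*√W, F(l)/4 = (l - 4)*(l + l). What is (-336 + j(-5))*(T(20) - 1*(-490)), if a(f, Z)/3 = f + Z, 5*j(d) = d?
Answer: -165130 + 1304190*√5 ≈ 2.7511e+6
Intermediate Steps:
F(l) = 8*l*(-4 + l) (F(l) = 4*((l - 4)*(l + l)) = 4*((-4 + l)*(2*l)) = 4*(2*l*(-4 + l)) = 8*l*(-4 + l))
j(d) = d/5
a(f, Z) = 3*Z + 3*f (a(f, Z) = 3*(f + Z) = 3*(Z + f) = 3*Z + 3*f)
T(W) = -√W*(3*W + 24*W*(-4 + W))/4 (T(W) = -(3*W + 3*(8*W*(-4 + W)))*√W/4 = -(3*W + 24*W*(-4 + W))*√W/4 = -√W*(3*W + 24*W*(-4 + W))/4)
(-336 + j(-5))*(T(20) - 1*(-490)) = (-336 + (⅕)*(-5))*(20^(3/2)*(93/4 - 6*20) - 1*(-490)) = (-336 - 1)*((40*√5)*(93/4 - 120) + 490) = -337*((40*√5)*(-387/4) + 490) = -337*(-3870*√5 + 490) = -337*(490 - 3870*√5) = -165130 + 1304190*√5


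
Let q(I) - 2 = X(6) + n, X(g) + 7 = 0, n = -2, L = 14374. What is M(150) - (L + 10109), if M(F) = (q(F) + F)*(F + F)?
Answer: 18417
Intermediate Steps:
X(g) = -7 (X(g) = -7 + 0 = -7)
q(I) = -7 (q(I) = 2 + (-7 - 2) = 2 - 9 = -7)
M(F) = 2*F*(-7 + F) (M(F) = (-7 + F)*(F + F) = (-7 + F)*(2*F) = 2*F*(-7 + F))
M(150) - (L + 10109) = 2*150*(-7 + 150) - (14374 + 10109) = 2*150*143 - 1*24483 = 42900 - 24483 = 18417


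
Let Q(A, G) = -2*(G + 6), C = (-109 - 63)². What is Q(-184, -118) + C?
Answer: 29808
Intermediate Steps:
C = 29584 (C = (-172)² = 29584)
Q(A, G) = -12 - 2*G (Q(A, G) = -2*(6 + G) = -12 - 2*G)
Q(-184, -118) + C = (-12 - 2*(-118)) + 29584 = (-12 + 236) + 29584 = 224 + 29584 = 29808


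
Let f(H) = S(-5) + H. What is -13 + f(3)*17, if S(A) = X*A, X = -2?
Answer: 208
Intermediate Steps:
S(A) = -2*A
f(H) = 10 + H (f(H) = -2*(-5) + H = 10 + H)
-13 + f(3)*17 = -13 + (10 + 3)*17 = -13 + 13*17 = -13 + 221 = 208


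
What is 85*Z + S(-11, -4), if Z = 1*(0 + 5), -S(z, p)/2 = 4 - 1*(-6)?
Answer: 405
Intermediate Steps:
S(z, p) = -20 (S(z, p) = -2*(4 - 1*(-6)) = -2*(4 + 6) = -2*10 = -20)
Z = 5 (Z = 1*5 = 5)
85*Z + S(-11, -4) = 85*5 - 20 = 425 - 20 = 405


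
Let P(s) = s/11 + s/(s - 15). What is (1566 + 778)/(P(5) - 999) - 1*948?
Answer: -20887660/21979 ≈ -950.35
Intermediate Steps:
P(s) = s/11 + s/(-15 + s) (P(s) = s*(1/11) + s/(-15 + s) = s/11 + s/(-15 + s))
(1566 + 778)/(P(5) - 999) - 1*948 = (1566 + 778)/((1/11)*5*(-4 + 5)/(-15 + 5) - 999) - 1*948 = 2344/((1/11)*5*1/(-10) - 999) - 948 = 2344/((1/11)*5*(-⅒)*1 - 999) - 948 = 2344/(-1/22 - 999) - 948 = 2344/(-21979/22) - 948 = 2344*(-22/21979) - 948 = -51568/21979 - 948 = -20887660/21979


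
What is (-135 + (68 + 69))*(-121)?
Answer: -242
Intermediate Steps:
(-135 + (68 + 69))*(-121) = (-135 + 137)*(-121) = 2*(-121) = -242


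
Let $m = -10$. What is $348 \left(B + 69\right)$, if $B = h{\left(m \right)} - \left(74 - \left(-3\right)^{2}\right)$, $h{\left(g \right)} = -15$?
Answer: $-3828$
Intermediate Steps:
$B = -80$ ($B = -15 - \left(74 - \left(-3\right)^{2}\right) = -15 + \left(-74 + 9\right) = -15 - 65 = -80$)
$348 \left(B + 69\right) = 348 \left(-80 + 69\right) = 348 \left(-11\right) = -3828$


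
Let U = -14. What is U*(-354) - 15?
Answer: 4941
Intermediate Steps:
U*(-354) - 15 = -14*(-354) - 15 = 4956 - 15 = 4941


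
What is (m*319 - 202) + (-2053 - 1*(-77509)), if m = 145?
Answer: 121509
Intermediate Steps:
(m*319 - 202) + (-2053 - 1*(-77509)) = (145*319 - 202) + (-2053 - 1*(-77509)) = (46255 - 202) + (-2053 + 77509) = 46053 + 75456 = 121509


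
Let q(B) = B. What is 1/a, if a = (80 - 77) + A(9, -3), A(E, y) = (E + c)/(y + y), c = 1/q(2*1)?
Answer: 12/17 ≈ 0.70588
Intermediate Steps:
c = 1/2 (c = 1/(2*1) = 1/2 ≈ 0.50000)
A(E, y) = (1/2 + E)/(2*y) (A(E, y) = (E + 1/2)/(y + y) = (1/2 + E)/((2*y)) = (1/2 + E)*(1/(2*y)) = (1/2 + E)/(2*y))
a = 17/12 (a = (80 - 77) + (1/4)*(1 + 2*9)/(-3) = 3 + (1/4)*(-1/3)*(1 + 18) = 3 + (1/4)*(-1/3)*19 = 3 - 19/12 = 17/12 ≈ 1.4167)
1/a = 1/(17/12) = 12/17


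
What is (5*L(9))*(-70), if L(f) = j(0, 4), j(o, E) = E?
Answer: -1400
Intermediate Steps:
L(f) = 4
(5*L(9))*(-70) = (5*4)*(-70) = 20*(-70) = -1400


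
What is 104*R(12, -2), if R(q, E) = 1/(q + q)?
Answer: 13/3 ≈ 4.3333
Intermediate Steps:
R(q, E) = 1/(2*q)
104*R(12, -2) = 104*((1/2)/12) = 104*((1/2)*(1/12)) = 104*(1/24) = 13/3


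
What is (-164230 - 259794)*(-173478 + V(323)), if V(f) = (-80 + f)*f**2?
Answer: -10676275139256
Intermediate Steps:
V(f) = f**2*(-80 + f)
(-164230 - 259794)*(-173478 + V(323)) = (-164230 - 259794)*(-173478 + 323**2*(-80 + 323)) = -424024*(-173478 + 104329*243) = -424024*(-173478 + 25351947) = -424024*25178469 = -10676275139256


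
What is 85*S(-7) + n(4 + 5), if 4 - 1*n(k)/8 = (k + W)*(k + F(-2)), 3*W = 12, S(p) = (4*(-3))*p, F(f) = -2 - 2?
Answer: 6652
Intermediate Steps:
F(f) = -4
S(p) = -12*p
W = 4 (W = (1/3)*12 = 4)
n(k) = 32 - 8*(-4 + k)*(4 + k) (n(k) = 32 - 8*(k + 4)*(k - 4) = 32 - 8*(4 + k)*(-4 + k) = 32 - 8*(-4 + k)*(4 + k))
85*S(-7) + n(4 + 5) = 85*(-12*(-7)) + (160 - 8*(4 + 5)**2) = 85*84 + (160 - 8*9**2) = 7140 + (160 - 8*81) = 7140 + (160 - 648) = 7140 - 488 = 6652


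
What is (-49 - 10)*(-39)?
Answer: 2301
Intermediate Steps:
(-49 - 10)*(-39) = -59*(-39) = 2301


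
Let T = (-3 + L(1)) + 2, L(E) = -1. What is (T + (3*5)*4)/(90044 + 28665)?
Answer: 58/118709 ≈ 0.00048859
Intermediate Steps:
T = -2 (T = (-3 - 1) + 2 = -4 + 2 = -2)
(T + (3*5)*4)/(90044 + 28665) = (-2 + (3*5)*4)/(90044 + 28665) = (-2 + 15*4)/118709 = (-2 + 60)/118709 = (1/118709)*58 = 58/118709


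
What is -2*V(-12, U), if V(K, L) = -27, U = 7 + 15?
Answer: 54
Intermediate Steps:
U = 22
-2*V(-12, U) = -2*(-27) = 54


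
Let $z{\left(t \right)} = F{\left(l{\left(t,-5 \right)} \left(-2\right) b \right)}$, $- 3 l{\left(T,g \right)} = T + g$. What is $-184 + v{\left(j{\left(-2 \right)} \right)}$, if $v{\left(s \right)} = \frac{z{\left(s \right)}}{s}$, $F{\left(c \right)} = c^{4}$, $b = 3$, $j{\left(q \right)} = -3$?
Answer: $- \frac{66088}{3} \approx -22029.0$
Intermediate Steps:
$l{\left(T,g \right)} = - \frac{T}{3} - \frac{g}{3}$ ($l{\left(T,g \right)} = - \frac{T + g}{3} = - \frac{T}{3} - \frac{g}{3}$)
$z{\left(t \right)} = \left(-10 + 2 t\right)^{4}$ ($z{\left(t \right)} = \left(\left(- \frac{t}{3} - - \frac{5}{3}\right) \left(-2\right) 3\right)^{4} = \left(\left(- \frac{t}{3} + \frac{5}{3}\right) \left(-2\right) 3\right)^{4} = \left(\left(\frac{5}{3} - \frac{t}{3}\right) \left(-2\right) 3\right)^{4} = \left(\left(- \frac{10}{3} + \frac{2 t}{3}\right) 3\right)^{4} = \left(-10 + 2 t\right)^{4}$)
$v{\left(s \right)} = \frac{16 \left(-5 + s\right)^{4}}{s}$
$-184 + v{\left(j{\left(-2 \right)} \right)} = -184 + \frac{16 \left(-5 - 3\right)^{4}}{-3} = -184 + 16 \left(- \frac{1}{3}\right) \left(-8\right)^{4} = -184 + 16 \left(- \frac{1}{3}\right) 4096 = -184 - \frac{65536}{3} = - \frac{66088}{3}$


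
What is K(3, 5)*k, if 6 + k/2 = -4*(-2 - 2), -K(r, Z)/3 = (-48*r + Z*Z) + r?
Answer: 6960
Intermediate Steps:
K(r, Z) = -3*Z**2 + 141*r (K(r, Z) = -3*((-48*r + Z*Z) + r) = -3*((-48*r + Z**2) + r) = -3*((Z**2 - 48*r) + r) = -3*(Z**2 - 47*r) = -3*Z**2 + 141*r)
k = 20 (k = -12 + 2*(-4*(-2 - 2)) = -12 + 2*(-4*(-4)) = -12 + 2*16 = -12 + 32 = 20)
K(3, 5)*k = (-3*5**2 + 141*3)*20 = (-3*25 + 423)*20 = (-75 + 423)*20 = 348*20 = 6960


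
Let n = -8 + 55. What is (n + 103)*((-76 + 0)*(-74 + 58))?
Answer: 182400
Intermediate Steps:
n = 47
(n + 103)*((-76 + 0)*(-74 + 58)) = (47 + 103)*((-76 + 0)*(-74 + 58)) = 150*(-76*(-16)) = 150*1216 = 182400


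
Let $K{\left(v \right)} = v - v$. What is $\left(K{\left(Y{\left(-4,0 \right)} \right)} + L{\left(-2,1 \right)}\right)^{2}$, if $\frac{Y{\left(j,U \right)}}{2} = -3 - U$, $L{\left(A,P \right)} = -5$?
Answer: $25$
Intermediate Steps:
$Y{\left(j,U \right)} = -6 - 2 U$ ($Y{\left(j,U \right)} = 2 \left(-3 - U\right) = -6 - 2 U$)
$K{\left(v \right)} = 0$
$\left(K{\left(Y{\left(-4,0 \right)} \right)} + L{\left(-2,1 \right)}\right)^{2} = \left(0 - 5\right)^{2} = \left(-5\right)^{2} = 25$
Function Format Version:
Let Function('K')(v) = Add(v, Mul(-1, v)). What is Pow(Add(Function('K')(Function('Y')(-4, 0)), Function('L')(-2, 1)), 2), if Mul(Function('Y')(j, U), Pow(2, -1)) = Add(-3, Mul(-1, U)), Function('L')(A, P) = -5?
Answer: 25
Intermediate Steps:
Function('Y')(j, U) = Add(-6, Mul(-2, U)) (Function('Y')(j, U) = Mul(2, Add(-3, Mul(-1, U))) = Add(-6, Mul(-2, U)))
Function('K')(v) = 0
Pow(Add(Function('K')(Function('Y')(-4, 0)), Function('L')(-2, 1)), 2) = Pow(Add(0, -5), 2) = Pow(-5, 2) = 25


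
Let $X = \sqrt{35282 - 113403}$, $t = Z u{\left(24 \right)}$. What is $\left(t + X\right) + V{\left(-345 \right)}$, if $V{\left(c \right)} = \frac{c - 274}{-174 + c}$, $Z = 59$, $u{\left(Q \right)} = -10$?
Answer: $- \frac{305591}{519} + i \sqrt{78121} \approx -588.81 + 279.5 i$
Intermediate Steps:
$t = -590$ ($t = 59 \left(-10\right) = -590$)
$V{\left(c \right)} = \frac{-274 + c}{-174 + c}$
$X = i \sqrt{78121}$ ($X = \sqrt{-78121} = i \sqrt{78121} \approx 279.5 i$)
$\left(t + X\right) + V{\left(-345 \right)} = \left(-590 + i \sqrt{78121}\right) + \frac{-274 - 345}{-174 - 345} = \left(-590 + i \sqrt{78121}\right) + \frac{1}{-519} \left(-619\right) = \left(-590 + i \sqrt{78121}\right) - - \frac{619}{519} = \left(-590 + i \sqrt{78121}\right) + \frac{619}{519} = - \frac{305591}{519} + i \sqrt{78121}$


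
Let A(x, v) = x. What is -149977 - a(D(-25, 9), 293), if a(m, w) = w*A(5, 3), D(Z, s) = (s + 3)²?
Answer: -151442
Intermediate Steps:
D(Z, s) = (3 + s)²
a(m, w) = 5*w (a(m, w) = w*5 = 5*w)
-149977 - a(D(-25, 9), 293) = -149977 - 5*293 = -149977 - 1*1465 = -149977 - 1465 = -151442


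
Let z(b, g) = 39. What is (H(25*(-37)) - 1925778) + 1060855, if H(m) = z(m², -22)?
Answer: -864884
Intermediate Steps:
H(m) = 39
(H(25*(-37)) - 1925778) + 1060855 = (39 - 1925778) + 1060855 = -1925739 + 1060855 = -864884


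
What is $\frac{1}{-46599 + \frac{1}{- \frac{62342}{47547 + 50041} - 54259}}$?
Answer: $- \frac{2647544817}{123372940976177} \approx -2.146 \cdot 10^{-5}$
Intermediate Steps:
$\frac{1}{-46599 + \frac{1}{- \frac{62342}{47547 + 50041} - 54259}} = \frac{1}{-46599 + \frac{1}{- \frac{62342}{97588} - 54259}} = \frac{1}{-46599 + \frac{1}{\left(-62342\right) \frac{1}{97588} - 54259}} = \frac{1}{-46599 + \frac{1}{- \frac{31171}{48794} - 54259}} = \frac{1}{-46599 + \frac{1}{- \frac{2647544817}{48794}}} = \frac{1}{-46599 - \frac{48794}{2647544817}} = \frac{1}{- \frac{123372940976177}{2647544817}} = - \frac{2647544817}{123372940976177}$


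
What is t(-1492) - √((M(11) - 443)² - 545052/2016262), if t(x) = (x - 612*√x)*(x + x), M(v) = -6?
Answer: 4452128 - √204892489199461855/1008131 + 3652416*I*√373 ≈ 4.4517e+6 + 7.054e+7*I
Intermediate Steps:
t(x) = 2*x*(x - 612*√x) (t(x) = (x - 612*√x)*(2*x) = 2*x*(x - 612*√x))
t(-1492) - √((M(11) - 443)² - 545052/2016262) = (-(-3652416)*I*√373 + 2*(-1492)²) - √((-6 - 443)² - 545052/2016262) = (-(-3652416)*I*√373 + 2*2226064) - √((-449)² - 545052*1/2016262) = (3652416*I*√373 + 4452128) - √(201601 - 272526/1008131) = (4452128 + 3652416*I*√373) - √(203239945205/1008131) = (4452128 + 3652416*I*√373) - √204892489199461855/1008131 = 4452128 - √204892489199461855/1008131 + 3652416*I*√373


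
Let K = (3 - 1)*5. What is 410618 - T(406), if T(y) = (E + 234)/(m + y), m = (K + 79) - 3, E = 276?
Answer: 33670591/82 ≈ 4.1062e+5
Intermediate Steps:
K = 10 (K = 2*5 = 10)
m = 86 (m = (10 + 79) - 3 = 89 - 3 = 86)
T(y) = 510/(86 + y) (T(y) = (276 + 234)/(86 + y) = 510/(86 + y))
410618 - T(406) = 410618 - 510/(86 + 406) = 410618 - 510/492 = 410618 - 1*85/82 = 410618 - 85/82 = 33670591/82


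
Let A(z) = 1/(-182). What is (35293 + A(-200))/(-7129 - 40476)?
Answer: -1284665/1732822 ≈ -0.74137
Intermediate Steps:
A(z) = -1/182
(35293 + A(-200))/(-7129 - 40476) = (35293 - 1/182)/(-7129 - 40476) = (6423325/182)/(-47605) = (6423325/182)*(-1/47605) = -1284665/1732822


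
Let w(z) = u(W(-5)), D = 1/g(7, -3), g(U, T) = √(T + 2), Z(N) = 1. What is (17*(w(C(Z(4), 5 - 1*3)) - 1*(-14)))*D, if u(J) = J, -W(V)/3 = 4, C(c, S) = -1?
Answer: -34*I ≈ -34.0*I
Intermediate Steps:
W(V) = -12 (W(V) = -3*4 = -12)
g(U, T) = √(2 + T)
D = -I (D = 1/(√(2 - 3)) = 1/(√(-1)) = 1/I = -I ≈ -1.0*I)
w(z) = -12
(17*(w(C(Z(4), 5 - 1*3)) - 1*(-14)))*D = (17*(-12 - 1*(-14)))*(-I) = (17*(-12 + 14))*(-I) = (17*2)*(-I) = 34*(-I) = -34*I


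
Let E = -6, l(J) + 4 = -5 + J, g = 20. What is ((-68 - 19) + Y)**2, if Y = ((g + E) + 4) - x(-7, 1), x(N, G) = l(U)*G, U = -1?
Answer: 3481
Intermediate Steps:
l(J) = -9 + J (l(J) = -4 + (-5 + J) = -9 + J)
x(N, G) = -10*G (x(N, G) = (-9 - 1)*G = -10*G)
Y = 28 (Y = ((20 - 6) + 4) - (-10) = (14 + 4) - 1*(-10) = 18 + 10 = 28)
((-68 - 19) + Y)**2 = ((-68 - 19) + 28)**2 = (-87 + 28)**2 = (-59)**2 = 3481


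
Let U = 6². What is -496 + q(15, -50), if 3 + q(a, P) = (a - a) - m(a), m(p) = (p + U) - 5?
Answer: -545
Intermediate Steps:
U = 36
m(p) = 31 + p (m(p) = (p + 36) - 5 = (36 + p) - 5 = 31 + p)
q(a, P) = -34 - a (q(a, P) = -3 + ((a - a) - (31 + a)) = -3 + (0 + (-31 - a)) = -3 + (-31 - a) = -34 - a)
-496 + q(15, -50) = -496 + (-34 - 1*15) = -496 + (-34 - 15) = -496 - 49 = -545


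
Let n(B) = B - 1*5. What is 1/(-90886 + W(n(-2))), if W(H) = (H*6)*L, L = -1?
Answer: -1/90844 ≈ -1.1008e-5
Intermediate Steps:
n(B) = -5 + B (n(B) = B - 5 = -5 + B)
W(H) = -6*H (W(H) = (H*6)*(-1) = (6*H)*(-1) = -6*H)
1/(-90886 + W(n(-2))) = 1/(-90886 - 6*(-5 - 2)) = 1/(-90886 - 6*(-7)) = 1/(-90886 + 42) = 1/(-90844) = -1/90844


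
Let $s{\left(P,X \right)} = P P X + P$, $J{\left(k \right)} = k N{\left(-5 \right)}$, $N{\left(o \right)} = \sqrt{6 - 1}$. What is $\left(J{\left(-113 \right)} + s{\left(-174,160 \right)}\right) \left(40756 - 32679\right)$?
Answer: $39124874922 - 912701 \sqrt{5} \approx 3.9123 \cdot 10^{10}$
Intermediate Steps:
$N{\left(o \right)} = \sqrt{5}$
$J{\left(k \right)} = k \sqrt{5}$
$s{\left(P,X \right)} = P + X P^{2}$ ($s{\left(P,X \right)} = P^{2} X + P = X P^{2} + P = P + X P^{2}$)
$\left(J{\left(-113 \right)} + s{\left(-174,160 \right)}\right) \left(40756 - 32679\right) = \left(- 113 \sqrt{5} - 174 \left(1 - 27840\right)\right) \left(40756 - 32679\right) = \left(- 113 \sqrt{5} - 174 \left(1 - 27840\right)\right) 8077 = \left(- 113 \sqrt{5} - -4843986\right) 8077 = \left(- 113 \sqrt{5} + 4843986\right) 8077 = \left(4843986 - 113 \sqrt{5}\right) 8077 = 39124874922 - 912701 \sqrt{5}$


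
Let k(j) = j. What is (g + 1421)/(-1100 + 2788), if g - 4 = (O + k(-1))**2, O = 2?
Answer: 713/844 ≈ 0.84479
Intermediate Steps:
g = 5 (g = 4 + (2 - 1)**2 = 4 + 1**2 = 4 + 1 = 5)
(g + 1421)/(-1100 + 2788) = (5 + 1421)/(-1100 + 2788) = 1426/1688 = 1426*(1/1688) = 713/844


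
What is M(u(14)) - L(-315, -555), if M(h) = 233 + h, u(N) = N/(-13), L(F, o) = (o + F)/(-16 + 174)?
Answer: 243840/1027 ≈ 237.43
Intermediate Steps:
L(F, o) = F/158 + o/158 (L(F, o) = (F + o)/158 = (F + o)*(1/158) = F/158 + o/158)
u(N) = -N/13 (u(N) = N*(-1/13) = -N/13)
M(u(14)) - L(-315, -555) = (233 - 1/13*14) - ((1/158)*(-315) + (1/158)*(-555)) = (233 - 14/13) - (-315/158 - 555/158) = 3015/13 - 1*(-435/79) = 3015/13 + 435/79 = 243840/1027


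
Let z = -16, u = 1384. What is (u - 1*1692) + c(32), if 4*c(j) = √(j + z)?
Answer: -307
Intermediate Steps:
c(j) = √(-16 + j)/4 (c(j) = √(j - 16)/4 = √(-16 + j)/4)
(u - 1*1692) + c(32) = (1384 - 1*1692) + √(-16 + 32)/4 = (1384 - 1692) + √16/4 = -308 + (¼)*4 = -308 + 1 = -307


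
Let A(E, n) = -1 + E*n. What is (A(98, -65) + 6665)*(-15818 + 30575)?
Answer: 4338558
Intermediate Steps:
(A(98, -65) + 6665)*(-15818 + 30575) = ((-1 + 98*(-65)) + 6665)*(-15818 + 30575) = ((-1 - 6370) + 6665)*14757 = (-6371 + 6665)*14757 = 294*14757 = 4338558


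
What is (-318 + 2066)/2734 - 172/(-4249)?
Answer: 3948750/5808383 ≈ 0.67984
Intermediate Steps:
(-318 + 2066)/2734 - 172/(-4249) = 1748*(1/2734) - 172*(-1/4249) = 874/1367 + 172/4249 = 3948750/5808383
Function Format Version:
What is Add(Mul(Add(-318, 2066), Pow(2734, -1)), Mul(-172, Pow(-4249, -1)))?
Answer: Rational(3948750, 5808383) ≈ 0.67984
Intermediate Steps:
Add(Mul(Add(-318, 2066), Pow(2734, -1)), Mul(-172, Pow(-4249, -1))) = Add(Mul(1748, Rational(1, 2734)), Mul(-172, Rational(-1, 4249))) = Add(Rational(874, 1367), Rational(172, 4249)) = Rational(3948750, 5808383)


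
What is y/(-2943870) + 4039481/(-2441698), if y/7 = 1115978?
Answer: -15482937842989/3594020745630 ≈ -4.3080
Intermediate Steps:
y = 7811846 (y = 7*1115978 = 7811846)
y/(-2943870) + 4039481/(-2441698) = 7811846/(-2943870) + 4039481/(-2441698) = 7811846*(-1/2943870) + 4039481*(-1/2441698) = -3905923/1471935 - 4039481/2441698 = -15482937842989/3594020745630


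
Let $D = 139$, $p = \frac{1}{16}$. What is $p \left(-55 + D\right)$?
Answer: $\frac{21}{4} \approx 5.25$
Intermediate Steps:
$p = \frac{1}{16} \approx 0.0625$
$p \left(-55 + D\right) = \frac{-55 + 139}{16} = \frac{1}{16} \cdot 84 = \frac{21}{4}$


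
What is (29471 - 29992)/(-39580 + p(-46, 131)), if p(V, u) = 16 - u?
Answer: 521/39695 ≈ 0.013125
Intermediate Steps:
(29471 - 29992)/(-39580 + p(-46, 131)) = (29471 - 29992)/(-39580 + (16 - 1*131)) = -521/(-39580 + (16 - 131)) = -521/(-39580 - 115) = -521/(-39695) = -521*(-1/39695) = 521/39695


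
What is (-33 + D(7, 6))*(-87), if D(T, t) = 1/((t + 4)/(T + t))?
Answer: 27579/10 ≈ 2757.9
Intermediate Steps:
D(T, t) = (T + t)/(4 + t) (D(T, t) = 1/((4 + t)/(T + t)) = (T + t)/(4 + t))
(-33 + D(7, 6))*(-87) = (-33 + (7 + 6)/(4 + 6))*(-87) = (-33 + 13/10)*(-87) = -317/10*(-87) = 27579/10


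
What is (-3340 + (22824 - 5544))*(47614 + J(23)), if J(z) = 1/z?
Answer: 15266014620/23 ≈ 6.6374e+8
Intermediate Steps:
(-3340 + (22824 - 5544))*(47614 + J(23)) = (-3340 + (22824 - 5544))*(47614 + 1/23) = (-3340 + 17280)*(47614 + 1/23) = 13940*(1095123/23) = 15266014620/23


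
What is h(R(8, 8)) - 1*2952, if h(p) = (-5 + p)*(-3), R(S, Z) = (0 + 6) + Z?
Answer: -2979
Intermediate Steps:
R(S, Z) = 6 + Z
h(p) = 15 - 3*p
h(R(8, 8)) - 1*2952 = (15 - 3*(6 + 8)) - 1*2952 = (15 - 3*14) - 2952 = (15 - 42) - 2952 = -27 - 2952 = -2979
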